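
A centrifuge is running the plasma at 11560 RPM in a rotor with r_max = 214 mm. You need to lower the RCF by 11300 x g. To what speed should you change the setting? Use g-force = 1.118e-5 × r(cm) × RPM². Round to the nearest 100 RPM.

9300 RPM

r = 214 mm = 21.4 cm
Current RCF = 1.118 × 10⁻⁵ × 21.4 × (11560)² = 1.118 × 10⁻⁵ × 21.4 × 133,633,600 ≈ 31,972.1 × g
Target RCF = 31,972.1 − 11,300 = 20,672.1 × g
N² = 20,672.1 / (23.9252 × 10⁻⁵) = 86,403,039
N ≈ √86,403,039 ≈ 9,295.3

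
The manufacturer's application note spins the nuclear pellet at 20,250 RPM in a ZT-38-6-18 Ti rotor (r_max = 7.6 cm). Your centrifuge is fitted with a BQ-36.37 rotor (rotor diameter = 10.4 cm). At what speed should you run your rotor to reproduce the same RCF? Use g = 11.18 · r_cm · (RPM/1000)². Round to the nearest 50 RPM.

RCF_original = 11.18 × 7.6 × (20.25)² = 11.18 × 7.6 × 410.0625 ≈ 34,842.2 × g
Your rotor: r = 10.4 / 2 = 5.2 cm
34,842.2 = 11.18 × 5.2 × (N/1000)²
(N/1000)² = 34,842.2 / 58.136 = 599.3223
N = 1000 × √599.3223 ≈ 24,481.1

≈ 24500 RPM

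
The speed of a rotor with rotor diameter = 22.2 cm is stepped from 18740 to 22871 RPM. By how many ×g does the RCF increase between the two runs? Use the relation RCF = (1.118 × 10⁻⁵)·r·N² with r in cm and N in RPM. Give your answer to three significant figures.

≈ 21300 ×g

r = 22.2 / 2 = 11.1 cm
RCF₁ = 1.118 × 10⁻⁵ × 11.1 × (18740)² = 1.118 × 10⁻⁵ × 11.1 × 351,187,600 ≈ 43,581.7 × g
RCF₂ = 1.118 × 10⁻⁵ × 11.1 × (22871)² = 1.118 × 10⁻⁵ × 11.1 × 523,082,641 ≈ 64,913.5 × g
Increase = 64,913.5 − 43,581.7 = 21,331.8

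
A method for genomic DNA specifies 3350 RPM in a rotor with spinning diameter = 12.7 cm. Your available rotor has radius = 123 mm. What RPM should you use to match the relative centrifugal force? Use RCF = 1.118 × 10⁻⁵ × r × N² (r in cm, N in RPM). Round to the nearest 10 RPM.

≈ 2410 RPM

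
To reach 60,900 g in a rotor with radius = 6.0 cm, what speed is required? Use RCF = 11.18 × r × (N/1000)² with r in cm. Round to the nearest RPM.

N ≈ 30131 RPM

RCF = 11.18 × r × (N/1000)²
60,900 = 11.18 × 6 × (N/1000)²
(N/1000)² = 60,900 / 67.08 = 907.8712
N = 1000 × √907.8712 ≈ 30,130.9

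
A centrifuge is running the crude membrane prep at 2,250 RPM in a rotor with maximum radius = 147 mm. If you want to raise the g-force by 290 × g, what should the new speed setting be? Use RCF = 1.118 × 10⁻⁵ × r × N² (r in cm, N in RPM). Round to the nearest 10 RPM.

N₂ ≈ 2610 RPM

r = 147 mm = 14.7 cm
Current RCF = 1.118 × 10⁻⁵ × 14.7 × (2250)² = 1.118 × 10⁻⁵ × 14.7 × 5,062,500 ≈ 832 × g
Target RCF = 832 + 290 = 1,122 × g
N² = 1,122 / (16.4346 × 10⁻⁵) = 6,827,060
N ≈ √6,827,060 ≈ 2,612.9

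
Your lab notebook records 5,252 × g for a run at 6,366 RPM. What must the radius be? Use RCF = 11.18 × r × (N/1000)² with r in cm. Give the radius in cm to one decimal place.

5252 = 11.18 × r × (6.366)²
r = 5252 / (11.18 × 40.525956) = 5252 / 453.0802 ≈ 11.592 cm

11.6 cm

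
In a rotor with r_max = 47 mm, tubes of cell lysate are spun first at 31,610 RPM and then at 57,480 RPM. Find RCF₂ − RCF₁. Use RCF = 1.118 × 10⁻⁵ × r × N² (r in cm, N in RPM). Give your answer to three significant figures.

r = 47 mm = 4.7 cm
RCF₁ = 1.118 × 10⁻⁵ × 4.7 × (31610)² = 1.118 × 10⁻⁵ × 4.7 × 999,192,100 ≈ 52,503.5 × g
RCF₂ = 1.118 × 10⁻⁵ × 4.7 × (57480)² = 1.118 × 10⁻⁵ × 4.7 × 3,303,950,400 ≈ 173,609.4 × g
Increase = 173,609.4 − 52,503.5 = 121,105.9

≈ 121000 ×g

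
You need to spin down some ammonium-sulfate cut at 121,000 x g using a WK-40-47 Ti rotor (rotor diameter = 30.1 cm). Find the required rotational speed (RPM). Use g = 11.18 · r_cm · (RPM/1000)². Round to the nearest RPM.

r = 30.1 / 2 = 15.05 cm
RCF = 11.18 × r × (N/1000)²
121,000 = 11.18 × 15.05 × (N/1000)²
(N/1000)² = 121,000 / 168.259 = 719.1294
N = 1000 × √719.1294 ≈ 26,816.6

26817 RPM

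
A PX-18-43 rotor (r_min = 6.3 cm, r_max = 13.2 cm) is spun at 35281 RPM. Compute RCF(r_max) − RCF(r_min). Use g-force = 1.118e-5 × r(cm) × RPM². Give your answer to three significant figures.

RCF_max = 1.118 × 10⁻⁵ × 13.2 × (35281)² = 1.118 × 10⁻⁵ × 13.2 × 1,244,748,961 ≈ 183,695.1 × g
RCF_min = 1.118 × 10⁻⁵ × 6.3 × (35281)² = 1.118 × 10⁻⁵ × 6.3 × 1,244,748,961 ≈ 87,672.6 × g
ΔRCF = 183,695.1 − 87,672.6 = 96,022.5

96000 g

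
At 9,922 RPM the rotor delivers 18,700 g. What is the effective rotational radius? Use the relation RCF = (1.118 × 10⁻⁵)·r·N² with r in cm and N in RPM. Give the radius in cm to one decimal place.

RCF = 1.118 × 10⁻⁵ × r × N²
18700 = 1.118 × 10⁻⁵ × r × (9922)²
r = 18700 / (1.118 × 10⁻⁵ × 98,446,084) = 18700 / 1100.627 ≈ 16.990 cm

r ≈ 17.0 cm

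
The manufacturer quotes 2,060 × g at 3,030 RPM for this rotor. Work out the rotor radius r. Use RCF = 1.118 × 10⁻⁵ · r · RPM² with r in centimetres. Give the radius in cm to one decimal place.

RCF = 1.118 × 10⁻⁵ × r × N²
2060 = 1.118 × 10⁻⁵ × r × (3030)²
r = 2060 / (1.118 × 10⁻⁵ × 9,180,900) = 2060 / 102.6425 ≈ 20.070 cm

≈ 20.1 cm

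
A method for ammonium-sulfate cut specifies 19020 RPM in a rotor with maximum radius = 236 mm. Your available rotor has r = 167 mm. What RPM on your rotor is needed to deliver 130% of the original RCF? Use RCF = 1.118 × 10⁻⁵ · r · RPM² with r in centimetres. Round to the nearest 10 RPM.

≈ 25780 RPM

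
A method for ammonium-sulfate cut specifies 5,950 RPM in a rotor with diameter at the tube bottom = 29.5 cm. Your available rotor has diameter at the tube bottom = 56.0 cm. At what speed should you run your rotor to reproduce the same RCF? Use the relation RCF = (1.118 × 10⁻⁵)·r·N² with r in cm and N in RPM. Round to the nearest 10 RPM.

Original rotor: r = 29.5 / 2 = 14.75 cm
RCF = 1.118 × 10⁻⁵ × r × N²
RCF_original = 1.118 × 10⁻⁵ × 14.75 × (5950)² = 1.118 × 10⁻⁵ × 14.75 × 35,402,500 ≈ 5,838 × g
Your rotor: r = 56.0 / 2 = 28 cm
5,838 = 1.118 × 10⁻⁵ × 28 × N²
N² = 5,838 / (31.304 × 10⁻⁵) = 18,649,374
N ≈ √18,649,374 ≈ 4,318.5

4320 RPM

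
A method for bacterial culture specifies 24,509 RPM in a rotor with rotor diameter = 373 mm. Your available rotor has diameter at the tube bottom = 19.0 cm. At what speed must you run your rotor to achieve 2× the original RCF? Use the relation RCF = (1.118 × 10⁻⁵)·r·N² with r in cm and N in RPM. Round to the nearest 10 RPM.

≈ 48560 RPM

Original rotor: r = 373 mm / 2 = 186.5 mm = 18.65 cm
RCF_original = 1.118 × 10⁻⁵ × 18.65 × (24509)² = 1.118 × 10⁻⁵ × 18.65 × 600,691,081 ≈ 125,248.3 × g
Target RCF = 2 × 125,248.3 ≈ 250,496.6 × g
Your rotor: r = 19.0 / 2 = 9.5 cm
250,496.6 = 1.118 × 10⁻⁵ × 9.5 × N²
N² = 250,496.6 / (10.621 × 10⁻⁵) = 2,358,502,966
N ≈ √2,358,502,966 ≈ 48,564.4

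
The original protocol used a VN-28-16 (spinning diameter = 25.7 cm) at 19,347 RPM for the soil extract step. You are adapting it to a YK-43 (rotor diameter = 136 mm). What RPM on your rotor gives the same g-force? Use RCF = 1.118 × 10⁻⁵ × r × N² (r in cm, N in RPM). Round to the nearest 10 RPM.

26600 RPM

Original rotor: r = 25.7 / 2 = 12.85 cm
RCF_original = 1.118 × 10⁻⁵ × 12.85 × (19347)² = 1.118 × 10⁻⁵ × 12.85 × 374,306,409 ≈ 53,774 × g
Your rotor: r = 136 mm / 2 = 68 mm = 6.8 cm
53,774 = 1.118 × 10⁻⁵ × 6.8 × N²
N² = 53,774 / (7.6024 × 10⁻⁵) = 707,329,264
N ≈ √707,329,264 ≈ 26,595.7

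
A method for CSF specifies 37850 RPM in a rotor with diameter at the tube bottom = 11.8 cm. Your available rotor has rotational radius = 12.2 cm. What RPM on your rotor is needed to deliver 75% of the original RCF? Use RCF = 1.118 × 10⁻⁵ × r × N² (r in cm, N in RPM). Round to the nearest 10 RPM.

Original rotor: r = 11.8 / 2 = 5.9 cm
RCF_original = 1.118 × 10⁻⁵ × 5.9 × (37850)² = 1.118 × 10⁻⁵ × 5.9 × 1,432,622,500 ≈ 94,498.6 × g
Target RCF = 0.75 × 94,498.6 ≈ 70,874 × g
70,874 = 1.118 × 10⁻⁵ × 12.2 × N²
N² = 70,874 / (13.6396 × 10⁻⁵) = 519,619,344
N ≈ √519,619,344 ≈ 22,795.2

≈ 22800 RPM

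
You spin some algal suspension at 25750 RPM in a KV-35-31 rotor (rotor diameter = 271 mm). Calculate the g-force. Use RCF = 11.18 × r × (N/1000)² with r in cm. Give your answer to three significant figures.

100000 g

r = 271 mm / 2 = 135.5 mm = 13.55 cm
RCF = 11.18 × 13.55 × (25.75)² = 11.18 × 13.55 × 663.0625 ≈ 100,446.7 × g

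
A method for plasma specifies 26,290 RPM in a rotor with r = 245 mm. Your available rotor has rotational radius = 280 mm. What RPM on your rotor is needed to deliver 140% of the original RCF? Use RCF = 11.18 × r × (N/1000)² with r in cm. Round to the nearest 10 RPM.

29100 RPM

Original rotor: r = 245 mm = 24.5 cm
RCF = 11.18 × r × (N/1000)²
RCF_original = 11.18 × 24.5 × (26.29)² = 11.18 × 24.5 × 691.1641 ≈ 189,316.8 × g
Target RCF = 1.4 × 189,316.8 ≈ 265,043.5 × g
Your rotor: r = 280 mm = 28.0 cm
265,043.5 = 11.18 × 28 × (N/1000)²
(N/1000)² = 265,043.5 / 313.04 = 846.6761
N = 1000 × √846.6761 ≈ 29,097.7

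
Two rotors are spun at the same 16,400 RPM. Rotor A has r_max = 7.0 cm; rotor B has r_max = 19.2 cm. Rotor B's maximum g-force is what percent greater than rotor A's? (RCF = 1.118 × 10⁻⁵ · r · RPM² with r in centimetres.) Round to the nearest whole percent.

174%

At equal RPM, RCF scales linearly with r: ratio = 19.2 / 7.0 = 2.7429.
So rotor B delivers 174.3% more g-force.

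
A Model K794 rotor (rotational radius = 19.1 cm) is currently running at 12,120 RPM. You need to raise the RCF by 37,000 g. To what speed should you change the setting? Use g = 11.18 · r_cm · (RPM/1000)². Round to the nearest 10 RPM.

Current RCF = 11.18 × 19.1 × (12.12)² = 11.18 × 19.1 × 146.8944 ≈ 31,367.5 × g
Target RCF = 31,367.5 + 37,000 = 68,367.5 × g
(N/1000)² = 68,367.5 / 213.538 = 320.1655
N = 1000 × √320.1655 ≈ 17,893.2

N₂ ≈ 17890 RPM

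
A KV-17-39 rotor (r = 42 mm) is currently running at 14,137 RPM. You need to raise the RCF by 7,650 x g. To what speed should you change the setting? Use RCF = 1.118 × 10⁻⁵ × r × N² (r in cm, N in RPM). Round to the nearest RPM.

N₂ ≈ 19047 RPM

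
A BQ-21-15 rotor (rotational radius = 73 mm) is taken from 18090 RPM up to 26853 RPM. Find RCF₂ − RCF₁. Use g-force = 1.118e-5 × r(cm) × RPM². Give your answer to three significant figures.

32100 g

r = 73 mm = 7.3 cm
RCF₁ = 1.118 × 10⁻⁵ × 7.3 × (18090)² = 1.118 × 10⁻⁵ × 7.3 × 327,248,100 ≈ 26,708 × g
RCF₂ = 1.118 × 10⁻⁵ × 7.3 × (26853)² = 1.118 × 10⁻⁵ × 7.3 × 721,083,609 ≈ 58,850.5 × g
Increase = 58,850.5 − 26,708 = 32,142.5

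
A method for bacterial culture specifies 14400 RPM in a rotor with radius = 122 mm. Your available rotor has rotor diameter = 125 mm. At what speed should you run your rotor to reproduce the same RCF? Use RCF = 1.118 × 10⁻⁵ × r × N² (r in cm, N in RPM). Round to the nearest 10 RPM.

≈ 20120 RPM

Original rotor: r = 122 mm = 12.2 cm
RCF = 1.118 × 10⁻⁵ × r × N²
RCF_original = 1.118 × 10⁻⁵ × 12.2 × (14400)² = 1.118 × 10⁻⁵ × 12.2 × 207,360,000 ≈ 28,283.1 × g
Your rotor: r = 125 mm / 2 = 62.5 mm = 6.25 cm
28,283.1 = 1.118 × 10⁻⁵ × 6.25 × N²
N² = 28,283.1 / (6.9875 × 10⁻⁵) = 404,767,084
N ≈ √404,767,084 ≈ 20,118.8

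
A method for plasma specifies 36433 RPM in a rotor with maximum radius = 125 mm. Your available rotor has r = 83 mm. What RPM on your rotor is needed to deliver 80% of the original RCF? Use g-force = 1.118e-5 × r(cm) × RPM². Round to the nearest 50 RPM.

≈ 40000 RPM

Original rotor: r = 125 mm = 12.5 cm
RCF = 1.118 × 10⁻⁵ × r × N²
RCF_original = 1.118 × 10⁻⁵ × 12.5 × (36433)² = 1.118 × 10⁻⁵ × 12.5 × 1,327,363,489 ≈ 185,499 × g
Target RCF = 0.8 × 185,499 ≈ 148,399.2 × g
Your rotor: r = 83 mm = 8.3 cm
148,399.2 = 1.118 × 10⁻⁵ × 8.3 × N²
N² = 148,399.2 / (9.2794 × 10⁻⁵) = 1,599,232,709
N ≈ √1,599,232,709 ≈ 39,990.4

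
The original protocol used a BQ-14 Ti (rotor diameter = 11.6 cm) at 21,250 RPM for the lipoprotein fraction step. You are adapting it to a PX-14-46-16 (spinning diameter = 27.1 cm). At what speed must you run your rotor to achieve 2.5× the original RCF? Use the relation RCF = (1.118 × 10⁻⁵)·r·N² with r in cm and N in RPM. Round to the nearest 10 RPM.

Original rotor: r = 11.6 / 2 = 5.8 cm
RCF_original = 1.118 × 10⁻⁵ × 5.8 × (21250)² = 1.118 × 10⁻⁵ × 5.8 × 451,562,500 ≈ 29,281.1 × g
Target RCF = 2.5 × 29,281.1 ≈ 73,202.8 × g
Your rotor: r = 27.1 / 2 = 13.55 cm
73,202.8 = 1.118 × 10⁻⁵ × 13.55 × N²
N² = 73,202.8 / (15.1489 × 10⁻⁵) = 483,221,884
N ≈ √483,221,884 ≈ 21,982.3

21980 RPM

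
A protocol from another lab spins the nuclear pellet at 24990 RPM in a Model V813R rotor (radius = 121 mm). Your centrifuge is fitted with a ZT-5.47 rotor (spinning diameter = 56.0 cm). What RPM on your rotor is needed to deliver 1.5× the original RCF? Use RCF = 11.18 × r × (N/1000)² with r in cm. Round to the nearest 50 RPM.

20100 RPM

Original rotor: r = 121 mm = 12.1 cm
RCF = 11.18 × r × (N/1000)²
RCF_original = 11.18 × 12.1 × (24.99)² = 11.18 × 12.1 × 624.5001 ≈ 84,481.1 × g
Target RCF = 1.5 × 84,481.1 ≈ 126,721.7 × g
Your rotor: r = 56.0 / 2 = 28 cm
126,721.7 = 11.18 × 28 × (N/1000)²
(N/1000)² = 126,721.7 / 313.04 = 404.8099
N = 1000 × √404.8099 ≈ 20,119.9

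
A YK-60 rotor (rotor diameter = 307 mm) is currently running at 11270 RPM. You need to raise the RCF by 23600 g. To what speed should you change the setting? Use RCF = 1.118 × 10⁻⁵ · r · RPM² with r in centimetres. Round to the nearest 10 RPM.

N₂ ≈ 16260 RPM

r = 307 mm / 2 = 153.5 mm = 15.35 cm
Current RCF = 1.118 × 10⁻⁵ × 15.35 × (11270)² = 1.118 × 10⁻⁵ × 15.35 × 127,012,900 ≈ 21,797.1 × g
Target RCF = 21,797.1 + 23,600 = 45,397.1 × g
N² = 45,397.1 / (17.1613 × 10⁻⁵) = 264,531,825
N ≈ √264,531,825 ≈ 16,264.4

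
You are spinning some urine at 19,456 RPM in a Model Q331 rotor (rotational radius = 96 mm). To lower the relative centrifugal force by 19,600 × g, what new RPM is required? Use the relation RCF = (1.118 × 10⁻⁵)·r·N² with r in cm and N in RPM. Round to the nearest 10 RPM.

r = 96 mm = 9.6 cm
Current RCF = 1.118 × 10⁻⁵ × 9.6 × (19456)² = 1.118 × 10⁻⁵ × 9.6 × 378,535,936 ≈ 40,627.5 × g
Target RCF = 40,627.5 − 19,600 = 21,027.5 × g
N² = 21,027.5 / (10.7328 × 10⁻⁵) = 195,918,120
N ≈ √195,918,120 ≈ 13,997.1

N₂ ≈ 14000 RPM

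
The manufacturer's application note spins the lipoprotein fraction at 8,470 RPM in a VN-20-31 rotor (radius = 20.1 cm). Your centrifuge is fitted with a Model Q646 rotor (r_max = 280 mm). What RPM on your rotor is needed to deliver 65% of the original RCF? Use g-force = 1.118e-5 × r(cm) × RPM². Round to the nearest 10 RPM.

RCF_original = 1.118 × 10⁻⁵ × 20.1 × (8470)² = 1.118 × 10⁻⁵ × 20.1 × 71,740,900 ≈ 16,121.5 × g
Target RCF = 0.65 × 16,121.5 ≈ 10,479 × g
Your rotor: r = 280 mm = 28.0 cm
10,479 = 1.118 × 10⁻⁵ × 28 × N²
N² = 10,479 / (31.304 × 10⁻⁵) = 33,474,955
N ≈ √33,474,955 ≈ 5,785.8

5790 RPM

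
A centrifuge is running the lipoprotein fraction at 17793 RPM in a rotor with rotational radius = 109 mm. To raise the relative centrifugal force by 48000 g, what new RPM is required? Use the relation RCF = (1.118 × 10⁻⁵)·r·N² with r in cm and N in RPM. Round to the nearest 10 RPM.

N₂ ≈ 26650 RPM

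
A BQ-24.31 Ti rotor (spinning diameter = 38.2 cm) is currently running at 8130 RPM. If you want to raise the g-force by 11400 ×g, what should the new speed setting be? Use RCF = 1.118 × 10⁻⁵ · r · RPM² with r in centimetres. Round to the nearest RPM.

r = 38.2 / 2 = 19.1 cm
Current RCF = 1.118 × 10⁻⁵ × 19.1 × (8130)² = 1.118 × 10⁻⁵ × 19.1 × 66,096,900 ≈ 14,114.2 × g
Target RCF = 14,114.2 + 11,400 = 25,514.2 × g
N² = 25,514.2 / (21.3538 × 10⁻⁵) = 119,483,183
N ≈ √119,483,183 ≈ 10,930.8

10931 RPM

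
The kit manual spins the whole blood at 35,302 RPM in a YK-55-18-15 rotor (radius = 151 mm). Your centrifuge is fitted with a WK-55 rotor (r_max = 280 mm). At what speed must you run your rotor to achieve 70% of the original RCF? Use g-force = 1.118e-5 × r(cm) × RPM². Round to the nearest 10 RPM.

≈ 21690 RPM

Original rotor: r = 151 mm = 15.1 cm
RCF_original = 1.118 × 10⁻⁵ × 15.1 × (35302)² = 1.118 × 10⁻⁵ × 15.1 × 1,246,231,204 ≈ 210,386.3 × g
Target RCF = 0.7 × 210,386.3 ≈ 147,270.4 × g
Your rotor: r = 280 mm = 28.0 cm
147,270.4 = 1.118 × 10⁻⁵ × 28 × N²
N² = 147,270.4 / (31.304 × 10⁻⁵) = 470,452,338
N ≈ √470,452,338 ≈ 21,689.9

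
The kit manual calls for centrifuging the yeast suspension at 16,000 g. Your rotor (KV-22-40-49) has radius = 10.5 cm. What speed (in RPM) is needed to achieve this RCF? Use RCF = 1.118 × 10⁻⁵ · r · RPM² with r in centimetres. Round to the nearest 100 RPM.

RCF = 1.118 × 10⁻⁵ × r × N²
16,000 = 1.118 × 10⁻⁵ × 10.5 × N²
N² = 16,000 / (11.739 × 10⁻⁵) = 136,297,811
N ≈ √136,297,811 ≈ 11,674.7

≈ 11700 RPM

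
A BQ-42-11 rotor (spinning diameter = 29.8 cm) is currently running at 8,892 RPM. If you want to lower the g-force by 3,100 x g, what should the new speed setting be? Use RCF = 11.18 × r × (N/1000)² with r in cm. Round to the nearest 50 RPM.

r = 29.8 / 2 = 14.9 cm
Current RCF = 11.18 × 14.9 × (8.892)² = 11.18 × 14.9 × 79.067664 ≈ 13,171.2 × g
Target RCF = 13,171.2 − 3,100 = 10,071.2 × g
(N/1000)² = 10,071.2 / 166.582 = 60.45791
N = 1000 × √60.45791 ≈ 7,775.5

N₂ ≈ 7800 RPM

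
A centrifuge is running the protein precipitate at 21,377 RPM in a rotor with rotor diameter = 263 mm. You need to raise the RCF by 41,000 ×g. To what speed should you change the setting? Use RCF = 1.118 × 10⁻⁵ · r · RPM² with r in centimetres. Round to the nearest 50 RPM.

27150 RPM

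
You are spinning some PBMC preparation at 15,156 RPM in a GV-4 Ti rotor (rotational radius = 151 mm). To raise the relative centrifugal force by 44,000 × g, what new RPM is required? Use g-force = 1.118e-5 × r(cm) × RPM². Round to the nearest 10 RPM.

r = 151 mm = 15.1 cm
Current RCF = 1.118 × 10⁻⁵ × 15.1 × (15156)² = 1.118 × 10⁻⁵ × 15.1 × 229,704,336 ≈ 38,778.2 × g
Target RCF = 38,778.2 + 44,000 = 82,778.2 × g
N² = 82,778.2 / (16.8818 × 10⁻⁵) = 490,339,893
N ≈ √490,339,893 ≈ 22,143.6

≈ 22140 RPM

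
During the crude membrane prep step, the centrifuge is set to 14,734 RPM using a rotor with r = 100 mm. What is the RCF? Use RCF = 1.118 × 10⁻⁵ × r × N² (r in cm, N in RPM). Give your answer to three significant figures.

RCF ≈ 24300 x g

r = 100 mm = 10.0 cm
RCF = 1.118 × 10⁻⁵ × r × N²
RCF = 1.118 × 10⁻⁵ × 10 × (14734)² = 1.118 × 10⁻⁵ × 10 × 217,090,756 ≈ 24,270.7 × g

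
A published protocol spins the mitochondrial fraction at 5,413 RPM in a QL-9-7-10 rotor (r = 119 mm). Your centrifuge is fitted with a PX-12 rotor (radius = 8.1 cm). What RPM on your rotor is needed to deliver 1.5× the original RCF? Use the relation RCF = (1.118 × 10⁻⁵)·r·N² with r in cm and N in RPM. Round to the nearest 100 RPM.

≈ 8000 RPM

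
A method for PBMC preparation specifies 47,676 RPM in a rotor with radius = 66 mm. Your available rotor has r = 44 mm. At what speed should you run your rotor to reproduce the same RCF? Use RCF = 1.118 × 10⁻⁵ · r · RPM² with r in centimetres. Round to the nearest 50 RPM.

Original rotor: r = 66 mm = 6.6 cm
RCF_original = 1.118 × 10⁻⁵ × 6.6 × (47676)² = 1.118 × 10⁻⁵ × 6.6 × 2,273,000,976 ≈ 167,720.2 × g
Your rotor: r = 44 mm = 4.4 cm
167,720.2 = 1.118 × 10⁻⁵ × 4.4 × N²
N² = 167,720.2 / (4.9192 × 10⁻⁵) = 3,409,501,545
N ≈ √3,409,501,545 ≈ 58,390.9

≈ 58400 RPM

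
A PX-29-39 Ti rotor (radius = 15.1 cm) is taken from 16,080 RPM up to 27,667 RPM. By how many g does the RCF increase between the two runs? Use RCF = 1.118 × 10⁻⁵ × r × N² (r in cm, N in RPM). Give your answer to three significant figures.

85600 g

RCF₁ = 1.118 × 10⁻⁵ × 15.1 × (16080)² = 1.118 × 10⁻⁵ × 15.1 × 258,566,400 ≈ 43,650.7 × g
RCF₂ = 1.118 × 10⁻⁵ × 15.1 × (27667)² = 1.118 × 10⁻⁵ × 15.1 × 765,462,889 ≈ 129,223.9 × g
Increase = 129,223.9 − 43,650.7 = 85,573.2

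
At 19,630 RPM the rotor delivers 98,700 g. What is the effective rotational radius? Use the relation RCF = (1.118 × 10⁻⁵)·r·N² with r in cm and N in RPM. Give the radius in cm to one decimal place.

r ≈ 22.9 cm

98700 = 1.118 × 10⁻⁵ × r × (19630)²
r = 98700 / (1.118 × 10⁻⁵ × 385,336,900) = 98700 / 4308.067 ≈ 22.911 cm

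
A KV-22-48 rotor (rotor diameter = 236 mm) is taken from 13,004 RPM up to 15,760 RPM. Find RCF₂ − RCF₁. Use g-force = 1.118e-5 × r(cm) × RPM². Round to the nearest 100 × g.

r = 236 mm / 2 = 118 mm = 11.8 cm
RCF₁ = 1.118 × 10⁻⁵ × 11.8 × (13004)² = 1.118 × 10⁻⁵ × 11.8 × 169,104,016 ≈ 22,308.9 × g
RCF₂ = 1.118 × 10⁻⁵ × 11.8 × (15760)² = 1.118 × 10⁻⁵ × 11.8 × 248,377,600 ≈ 32,767 × g
Increase = 32,767 − 22,308.9 = 10,458.1

≈ 10500 ×g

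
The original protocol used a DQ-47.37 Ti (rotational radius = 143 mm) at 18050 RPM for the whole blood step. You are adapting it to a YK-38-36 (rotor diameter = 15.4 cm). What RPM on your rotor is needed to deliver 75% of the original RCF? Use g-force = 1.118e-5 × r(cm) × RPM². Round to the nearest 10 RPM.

Original rotor: r = 143 mm = 14.3 cm
RCF_original = 1.118 × 10⁻⁵ × 14.3 × (18050)² = 1.118 × 10⁻⁵ × 14.3 × 325,802,500 ≈ 52,087.3 × g
Target RCF = 0.75 × 52,087.3 ≈ 39,065.5 × g
Your rotor: r = 15.4 / 2 = 7.7 cm
39,065.5 = 1.118 × 10⁻⁵ × 7.7 × N²
N² = 39,065.5 / (8.6086 × 10⁻⁵) = 453,796,204
N ≈ √453,796,204 ≈ 21,302.5

21300 RPM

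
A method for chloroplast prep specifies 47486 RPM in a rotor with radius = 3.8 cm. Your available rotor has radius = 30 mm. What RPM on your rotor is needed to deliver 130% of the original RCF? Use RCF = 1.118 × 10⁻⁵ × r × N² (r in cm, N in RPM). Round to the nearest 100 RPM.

RCF = 1.118 × 10⁻⁵ × r × N²
RCF_original = 1.118 × 10⁻⁵ × 3.8 × (47486)² = 1.118 × 10⁻⁵ × 3.8 × 2,254,920,196 ≈ 95,798 × g
Target RCF = 1.3 × 95,798 ≈ 124,537.4 × g
Your rotor: r = 30 mm = 3.0 cm
124,537.4 = 1.118 × 10⁻⁵ × 3 × N²
N² = 124,537.4 / (3.354 × 10⁻⁵) = 3,713,100,775
N ≈ √3,713,100,775 ≈ 60,935.2

60900 RPM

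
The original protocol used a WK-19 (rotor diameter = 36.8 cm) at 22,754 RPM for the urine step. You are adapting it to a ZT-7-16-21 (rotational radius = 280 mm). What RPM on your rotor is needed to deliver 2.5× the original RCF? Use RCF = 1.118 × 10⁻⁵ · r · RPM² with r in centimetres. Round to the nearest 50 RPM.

≈ 29150 RPM

Original rotor: r = 36.8 / 2 = 18.4 cm
RCF_original = 1.118 × 10⁻⁵ × 18.4 × (22754)² = 1.118 × 10⁻⁵ × 18.4 × 517,744,516 ≈ 106,506.3 × g
Target RCF = 2.5 × 106,506.3 ≈ 266,265.8 × g
Your rotor: r = 280 mm = 28.0 cm
266,265.8 = 1.118 × 10⁻⁵ × 28 × N²
N² = 266,265.8 / (31.304 × 10⁻⁵) = 850,580,756
N ≈ √850,580,756 ≈ 29,164.7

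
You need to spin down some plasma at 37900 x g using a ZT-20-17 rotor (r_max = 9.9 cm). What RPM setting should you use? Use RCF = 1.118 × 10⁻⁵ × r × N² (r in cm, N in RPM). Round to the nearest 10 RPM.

37,900 = 1.118 × 10⁻⁵ × 9.9 × N²
N² = 37,900 / (11.0682 × 10⁻⁵) = 342,422,435
N ≈ √342,422,435 ≈ 18,504.7

≈ 18500 RPM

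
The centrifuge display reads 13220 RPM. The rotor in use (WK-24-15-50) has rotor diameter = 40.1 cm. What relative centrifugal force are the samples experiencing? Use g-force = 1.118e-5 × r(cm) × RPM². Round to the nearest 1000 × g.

r = 40.1 / 2 = 20.05 cm
RCF = 1.118 × 10⁻⁵ × 20.05 × (13220)² = 1.118 × 10⁻⁵ × 20.05 × 174,768,400 ≈ 39,175.9 × g

39000 ×g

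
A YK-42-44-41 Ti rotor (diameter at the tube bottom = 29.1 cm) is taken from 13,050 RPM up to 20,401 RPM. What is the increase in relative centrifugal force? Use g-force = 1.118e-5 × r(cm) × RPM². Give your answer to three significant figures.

≈ 40000 ×g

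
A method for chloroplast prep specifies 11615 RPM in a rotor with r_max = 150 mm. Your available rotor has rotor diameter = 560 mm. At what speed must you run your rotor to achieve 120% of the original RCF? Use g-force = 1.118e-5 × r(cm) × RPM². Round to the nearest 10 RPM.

Original rotor: r = 150 mm = 15.0 cm
RCF = 1.118 × 10⁻⁵ × r × N²
RCF_original = 1.118 × 10⁻⁵ × 15 × (11615)² = 1.118 × 10⁻⁵ × 15 × 134,908,225 ≈ 22,624.1 × g
Target RCF = 1.2 × 22,624.1 ≈ 27,148.9 × g
Your rotor: r = 560 mm / 2 = 280 mm = 28 cm
27,148.9 = 1.118 × 10⁻⁵ × 28 × N²
N² = 27,148.9 / (31.304 × 10⁻⁵) = 86,726,616
N ≈ √86,726,616 ≈ 9,312.7

9310 RPM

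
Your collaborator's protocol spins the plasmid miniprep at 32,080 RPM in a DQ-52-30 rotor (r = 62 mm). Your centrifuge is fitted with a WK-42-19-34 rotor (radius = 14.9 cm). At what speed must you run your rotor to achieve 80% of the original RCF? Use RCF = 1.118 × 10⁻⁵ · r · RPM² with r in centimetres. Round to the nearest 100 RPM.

≈ 18500 RPM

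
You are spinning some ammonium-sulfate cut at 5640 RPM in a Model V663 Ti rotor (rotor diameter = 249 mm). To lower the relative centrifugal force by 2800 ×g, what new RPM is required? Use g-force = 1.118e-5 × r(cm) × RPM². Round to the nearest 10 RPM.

r = 249 mm / 2 = 124.5 mm = 12.45 cm
Current RCF = 1.118 × 10⁻⁵ × 12.45 × (5640)² = 1.118 × 10⁻⁵ × 12.45 × 31,809,600 ≈ 4,427.6 × g
Target RCF = 4,427.6 − 2,800 = 1,627.6 × g
N² = 1,627.6 / (13.9191 × 10⁻⁵) = 11,693,285
N ≈ √11,693,285 ≈ 3,419.5

N₂ ≈ 3420 RPM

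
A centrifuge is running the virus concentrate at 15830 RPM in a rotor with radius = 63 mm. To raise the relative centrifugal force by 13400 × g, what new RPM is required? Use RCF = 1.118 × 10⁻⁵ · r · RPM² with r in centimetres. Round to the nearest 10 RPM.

21000 RPM

r = 63 mm = 6.3 cm
Current RCF = 1.118 × 10⁻⁵ × 6.3 × (15830)² = 1.118 × 10⁻⁵ × 6.3 × 250,588,900 ≈ 17,650 × g
Target RCF = 17,650 + 13,400 = 31,050 × g
N² = 31,050 / (7.0434 × 10⁻⁵) = 440,838,232
N ≈ √440,838,232 ≈ 20,996.1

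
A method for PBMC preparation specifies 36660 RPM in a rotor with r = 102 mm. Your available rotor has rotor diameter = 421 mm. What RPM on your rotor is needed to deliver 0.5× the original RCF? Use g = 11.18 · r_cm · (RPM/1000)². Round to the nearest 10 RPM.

Original rotor: r = 102 mm = 10.2 cm
RCF_original = 11.18 × 10.2 × (36.66)² = 11.18 × 10.2 × 1,343.9556 ≈ 153,259.3 × g
Target RCF = 0.5 × 153,259.3 ≈ 76,629.6 × g
Your rotor: r = 421 mm / 2 = 210.5 mm = 21.05 cm
76,629.6 = 11.18 × 21.05 × (N/1000)²
(N/1000)² = 76,629.6 / 235.339 = 325.6137
N = 1000 × √325.6137 ≈ 18,044.8

≈ 18040 RPM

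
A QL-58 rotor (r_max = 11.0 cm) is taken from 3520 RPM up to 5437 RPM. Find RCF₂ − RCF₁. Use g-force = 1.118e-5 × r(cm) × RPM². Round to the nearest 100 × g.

RCF₁ = 1.118 × 10⁻⁵ × 11 × (3520)² = 1.118 × 10⁻⁵ × 11 × 12,390,400 ≈ 1,523.8 × g
RCF₂ = 1.118 × 10⁻⁵ × 11 × (5437)² = 1.118 × 10⁻⁵ × 11 × 29,560,969 ≈ 3,635.4 × g
Increase = 3,635.4 − 1,523.8 = 2,111.6

2100 x g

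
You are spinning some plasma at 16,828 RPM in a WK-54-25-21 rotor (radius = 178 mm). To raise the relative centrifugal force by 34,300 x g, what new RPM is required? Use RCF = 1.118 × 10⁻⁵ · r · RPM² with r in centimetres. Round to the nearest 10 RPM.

21340 RPM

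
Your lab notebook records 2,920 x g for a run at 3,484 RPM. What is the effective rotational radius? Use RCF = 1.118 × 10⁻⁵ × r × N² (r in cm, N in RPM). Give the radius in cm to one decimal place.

r ≈ 21.5 cm

2920 = 1.118 × 10⁻⁵ × r × (3484)²
r = 2920 / (1.118 × 10⁻⁵ × 12,138,256) = 2920 / 135.7057 ≈ 21.517 cm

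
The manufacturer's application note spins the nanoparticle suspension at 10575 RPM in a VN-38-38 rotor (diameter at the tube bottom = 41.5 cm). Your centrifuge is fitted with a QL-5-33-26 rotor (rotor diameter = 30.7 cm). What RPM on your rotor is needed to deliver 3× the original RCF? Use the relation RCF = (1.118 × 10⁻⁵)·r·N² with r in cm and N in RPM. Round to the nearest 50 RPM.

≈ 21300 RPM

Original rotor: r = 41.5 / 2 = 20.75 cm
RCF = 1.118 × 10⁻⁵ × r × N²
RCF_original = 1.118 × 10⁻⁵ × 20.75 × (10575)² = 1.118 × 10⁻⁵ × 20.75 × 111,830,625 ≈ 25,943 × g
Target RCF = 3 × 25,943 ≈ 77,829 × g
Your rotor: r = 30.7 / 2 = 15.35 cm
77,829 = 1.118 × 10⁻⁵ × 15.35 × N²
N² = 77,829 / (17.1613 × 10⁻⁵) = 453,514,594
N ≈ √453,514,594 ≈ 21,295.9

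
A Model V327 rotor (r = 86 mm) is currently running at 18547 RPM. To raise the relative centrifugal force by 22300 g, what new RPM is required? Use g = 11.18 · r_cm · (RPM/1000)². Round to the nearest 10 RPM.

24000 RPM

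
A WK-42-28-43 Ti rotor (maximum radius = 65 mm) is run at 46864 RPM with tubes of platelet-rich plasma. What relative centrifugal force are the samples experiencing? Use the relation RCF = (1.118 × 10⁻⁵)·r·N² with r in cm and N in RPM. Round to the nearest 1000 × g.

≈ 160000 g

r = 65 mm = 6.5 cm
RCF = 1.118 × 10⁻⁵ × 6.5 × (46864)² = 1.118 × 10⁻⁵ × 6.5 × 2,196,234,496 ≈ 159,600.4 × g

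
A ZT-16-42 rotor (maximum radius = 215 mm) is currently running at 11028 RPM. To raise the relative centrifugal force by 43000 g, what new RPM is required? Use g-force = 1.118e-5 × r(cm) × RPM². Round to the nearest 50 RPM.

r = 215 mm = 21.5 cm
Current RCF = 1.118 × 10⁻⁵ × 21.5 × (11028)² = 1.118 × 10⁻⁵ × 21.5 × 121,616,784 ≈ 29,233 × g
Target RCF = 29,233 + 43,000 = 72,233 × g
N² = 72,233 / (24.037 × 10⁻⁵) = 300,507,551
N ≈ √300,507,551 ≈ 17,335.2

≈ 17350 RPM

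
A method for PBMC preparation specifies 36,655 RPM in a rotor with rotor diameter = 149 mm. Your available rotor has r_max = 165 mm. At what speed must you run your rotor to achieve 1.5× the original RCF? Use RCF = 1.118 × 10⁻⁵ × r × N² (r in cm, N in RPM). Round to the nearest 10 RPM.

30170 RPM

Original rotor: r = 149 mm / 2 = 74.5 mm = 7.45 cm
RCF = 1.118 × 10⁻⁵ × r × N²
RCF_original = 1.118 × 10⁻⁵ × 7.45 × (36655)² = 1.118 × 10⁻⁵ × 7.45 × 1,343,589,025 ≈ 111,908.9 × g
Target RCF = 1.5 × 111,908.9 ≈ 167,863.3 × g
Your rotor: r = 165 mm = 16.5 cm
167,863.3 = 1.118 × 10⁻⁵ × 16.5 × N²
N² = 167,863.3 / (18.447 × 10⁻⁵) = 909,976,148
N ≈ √909,976,148 ≈ 30,165.8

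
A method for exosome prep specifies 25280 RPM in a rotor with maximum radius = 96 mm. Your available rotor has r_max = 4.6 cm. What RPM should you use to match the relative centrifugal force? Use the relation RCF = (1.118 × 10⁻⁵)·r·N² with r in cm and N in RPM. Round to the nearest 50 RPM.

Original rotor: r = 96 mm = 9.6 cm
RCF_original = 1.118 × 10⁻⁵ × 9.6 × (25280)² = 1.118 × 10⁻⁵ × 9.6 × 639,078,400 ≈ 68,591 × g
68,591 = 1.118 × 10⁻⁵ × 4.6 × N²
N² = 68,591 / (5.1428 × 10⁻⁵) = 1,333,728,708
N ≈ √1,333,728,708 ≈ 36,520.3

36500 RPM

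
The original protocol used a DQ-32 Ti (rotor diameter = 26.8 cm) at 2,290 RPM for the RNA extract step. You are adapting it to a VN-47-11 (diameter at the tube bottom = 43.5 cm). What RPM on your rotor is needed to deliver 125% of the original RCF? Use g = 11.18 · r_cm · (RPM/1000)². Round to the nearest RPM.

≈ 2010 RPM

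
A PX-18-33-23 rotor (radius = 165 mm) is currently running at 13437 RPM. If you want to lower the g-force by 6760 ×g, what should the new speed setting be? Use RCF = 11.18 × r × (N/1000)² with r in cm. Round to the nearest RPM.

11996 RPM

r = 165 mm = 16.5 cm
Current RCF = 11.18 × 16.5 × (13.437)² = 11.18 × 16.5 × 180.552969 ≈ 33,306.6 × g
Target RCF = 33,306.6 − 6,760 = 26,546.6 × g
(N/1000)² = 26,546.6 / 184.47 = 143.9074
N = 1000 × √143.9074 ≈ 11,996.1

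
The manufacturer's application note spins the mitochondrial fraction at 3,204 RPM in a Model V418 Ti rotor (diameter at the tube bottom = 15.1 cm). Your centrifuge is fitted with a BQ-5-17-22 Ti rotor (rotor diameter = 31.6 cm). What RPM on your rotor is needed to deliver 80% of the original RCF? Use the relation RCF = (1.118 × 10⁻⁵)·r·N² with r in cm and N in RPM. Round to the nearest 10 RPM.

Original rotor: r = 15.1 / 2 = 7.55 cm
RCF = 1.118 × 10⁻⁵ × r × N²
RCF_original = 1.118 × 10⁻⁵ × 7.55 × (3204)² = 1.118 × 10⁻⁵ × 7.55 × 10,265,616 ≈ 866.5 × g
Target RCF = 0.8 × 866.5 ≈ 693.2 × g
Your rotor: r = 31.6 / 2 = 15.8 cm
693.2 = 1.118 × 10⁻⁵ × 15.8 × N²
N² = 693.2 / (17.6644 × 10⁻⁵) = 3,924,277
N ≈ √3,924,277 ≈ 1,981.0

≈ 1980 RPM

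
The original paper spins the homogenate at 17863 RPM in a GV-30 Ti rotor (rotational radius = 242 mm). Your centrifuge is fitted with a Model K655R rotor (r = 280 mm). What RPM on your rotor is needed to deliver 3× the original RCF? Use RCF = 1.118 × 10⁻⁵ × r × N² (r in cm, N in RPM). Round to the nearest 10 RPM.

Original rotor: r = 242 mm = 24.2 cm
RCF_original = 1.118 × 10⁻⁵ × 24.2 × (17863)² = 1.118 × 10⁻⁵ × 24.2 × 319,086,769 ≈ 86,330.8 × g
Target RCF = 3 × 86,330.8 ≈ 258,992.4 × g
Your rotor: r = 280 mm = 28.0 cm
258,992.4 = 1.118 × 10⁻⁵ × 28 × N²
N² = 258,992.4 / (31.304 × 10⁻⁵) = 827,346,026
N ≈ √827,346,026 ≈ 28,763.6

28760 RPM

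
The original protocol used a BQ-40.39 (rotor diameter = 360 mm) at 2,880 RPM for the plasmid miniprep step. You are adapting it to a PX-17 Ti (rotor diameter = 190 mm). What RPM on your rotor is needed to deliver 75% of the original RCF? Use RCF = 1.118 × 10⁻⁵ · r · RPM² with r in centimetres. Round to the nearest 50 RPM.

Original rotor: r = 360 mm / 2 = 180 mm = 18 cm
RCF_original = 1.118 × 10⁻⁵ × 18 × (2880)² = 1.118 × 10⁻⁵ × 18 × 8,294,400 ≈ 1,669.2 × g
Target RCF = 0.75 × 1,669.2 ≈ 1,251.9 × g
Your rotor: r = 190 mm / 2 = 95 mm = 9.5 cm
1,251.9 = 1.118 × 10⁻⁵ × 9.5 × N²
N² = 1,251.9 / (10.621 × 10⁻⁵) = 11,787,026
N ≈ √11,787,026 ≈ 3,433.2

3450 RPM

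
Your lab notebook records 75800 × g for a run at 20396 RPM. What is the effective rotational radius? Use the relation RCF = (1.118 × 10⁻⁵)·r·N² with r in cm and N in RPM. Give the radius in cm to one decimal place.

75800 = 1.118 × 10⁻⁵ × r × (20396)²
r = 75800 / (1.118 × 10⁻⁵ × 415,996,816) = 75800 / 4650.844 ≈ 16.298 cm

≈ 16.3 cm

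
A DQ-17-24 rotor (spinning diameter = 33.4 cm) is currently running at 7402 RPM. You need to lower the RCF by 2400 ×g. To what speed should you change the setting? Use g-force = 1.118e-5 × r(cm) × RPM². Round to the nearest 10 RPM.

≈ 6480 RPM

r = 33.4 / 2 = 16.7 cm
Current RCF = 1.118 × 10⁻⁵ × 16.7 × (7402)² = 1.118 × 10⁻⁵ × 16.7 × 54,789,604 ≈ 10,229.5 × g
Target RCF = 10,229.5 − 2,400 = 7,829.5 × g
N² = 7,829.5 / (18.6706 × 10⁻⁵) = 41,934,914
N ≈ √41,934,914 ≈ 6,475.7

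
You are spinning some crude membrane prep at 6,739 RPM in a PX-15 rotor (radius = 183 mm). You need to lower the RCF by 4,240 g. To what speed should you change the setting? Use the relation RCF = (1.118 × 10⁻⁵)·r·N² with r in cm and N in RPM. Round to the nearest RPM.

≈ 4969 RPM

r = 183 mm = 18.3 cm
Current RCF = 1.118 × 10⁻⁵ × 18.3 × (6739)² = 1.118 × 10⁻⁵ × 18.3 × 45,414,121 ≈ 9,291.5 × g
Target RCF = 9,291.5 − 4,240 = 5,051.5 × g
N² = 5,051.5 / (20.4594 × 10⁻⁵) = 24,690,362
N ≈ √24,690,362 ≈ 4,968.9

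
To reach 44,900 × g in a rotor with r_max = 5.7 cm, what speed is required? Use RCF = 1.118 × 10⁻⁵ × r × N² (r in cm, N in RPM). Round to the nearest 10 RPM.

26540 RPM

44,900 = 1.118 × 10⁻⁵ × 5.7 × N²
N² = 44,900 / (6.3726 × 10⁻⁵) = 704,578,979
N ≈ √704,578,979 ≈ 26,543.9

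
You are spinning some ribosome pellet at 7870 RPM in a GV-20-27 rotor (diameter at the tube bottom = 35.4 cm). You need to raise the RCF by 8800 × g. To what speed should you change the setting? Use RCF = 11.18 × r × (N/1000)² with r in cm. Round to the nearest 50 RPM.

r = 35.4 / 2 = 17.7 cm
Current RCF = 11.18 × 17.7 × (7.87)² = 11.18 × 17.7 × 61.9369 ≈ 12,256.4 × g
Target RCF = 12,256.4 + 8,800 = 21,056.4 × g
(N/1000)² = 21,056.4 / 197.886 = 106.4067
N = 1000 × √106.4067 ≈ 10,315.4

10300 RPM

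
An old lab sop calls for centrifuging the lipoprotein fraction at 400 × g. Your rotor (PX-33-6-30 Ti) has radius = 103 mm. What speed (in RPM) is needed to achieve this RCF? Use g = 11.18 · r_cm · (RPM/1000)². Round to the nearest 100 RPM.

N ≈ 1900 RPM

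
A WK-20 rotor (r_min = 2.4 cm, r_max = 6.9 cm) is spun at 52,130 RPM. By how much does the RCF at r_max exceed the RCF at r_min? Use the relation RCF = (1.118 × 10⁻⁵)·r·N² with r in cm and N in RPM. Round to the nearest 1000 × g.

137000 g

RCF_max = 1.118 × 10⁻⁵ × 6.9 × (52130)² = 1.118 × 10⁻⁵ × 6.9 × 2,717,536,900 ≈ 209,636.2 × g
RCF_min = 1.118 × 10⁻⁵ × 2.4 × (52130)² = 1.118 × 10⁻⁵ × 2.4 × 2,717,536,900 ≈ 72,917 × g
ΔRCF = 209,636.2 − 72,917 = 136,719.2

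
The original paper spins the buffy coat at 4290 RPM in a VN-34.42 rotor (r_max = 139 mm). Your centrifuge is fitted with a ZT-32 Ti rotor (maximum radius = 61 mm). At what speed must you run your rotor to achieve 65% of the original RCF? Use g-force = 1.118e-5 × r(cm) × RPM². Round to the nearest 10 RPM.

≈ 5220 RPM

Original rotor: r = 139 mm = 13.9 cm
RCF_original = 1.118 × 10⁻⁵ × 13.9 × (4290)² = 1.118 × 10⁻⁵ × 13.9 × 18,404,100 ≈ 2,860 × g
Target RCF = 0.65 × 2,860 ≈ 1,859 × g
Your rotor: r = 61 mm = 6.1 cm
1,859 = 1.118 × 10⁻⁵ × 6.1 × N²
N² = 1,859 / (6.8198 × 10⁻⁵) = 27,258,864
N ≈ √27,258,864 ≈ 5,221.0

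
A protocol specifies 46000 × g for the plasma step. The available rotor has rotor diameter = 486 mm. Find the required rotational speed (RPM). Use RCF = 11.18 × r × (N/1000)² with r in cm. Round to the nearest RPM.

13012 RPM

r = 486 mm / 2 = 243 mm = 24.3 cm
RCF = 11.18 × r × (N/1000)²
46,000 = 11.18 × 24.3 × (N/1000)²
(N/1000)² = 46,000 / 271.674 = 169.3206
N = 1000 × √169.3206 ≈ 13,012.3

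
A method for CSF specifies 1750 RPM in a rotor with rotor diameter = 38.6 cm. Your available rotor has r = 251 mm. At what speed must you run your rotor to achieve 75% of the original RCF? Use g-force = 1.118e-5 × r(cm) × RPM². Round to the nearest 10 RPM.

1330 RPM

Original rotor: r = 38.6 / 2 = 19.3 cm
RCF_original = 1.118 × 10⁻⁵ × 19.3 × (1750)² = 1.118 × 10⁻⁵ × 19.3 × 3,062,500 ≈ 660.8 × g
Target RCF = 0.75 × 660.8 ≈ 495.6 × g
Your rotor: r = 251 mm = 25.1 cm
495.6 = 1.118 × 10⁻⁵ × 25.1 × N²
N² = 495.6 / (28.0618 × 10⁻⁵) = 1,766,102
N ≈ √1,766,102 ≈ 1,328.9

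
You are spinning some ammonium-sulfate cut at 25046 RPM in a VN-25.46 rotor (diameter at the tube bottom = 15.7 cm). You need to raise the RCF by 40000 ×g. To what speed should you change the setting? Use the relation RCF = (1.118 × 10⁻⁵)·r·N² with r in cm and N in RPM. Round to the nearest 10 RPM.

r = 15.7 / 2 = 7.85 cm
Current RCF = 1.118 × 10⁻⁵ × 7.85 × (25046)² = 1.118 × 10⁻⁵ × 7.85 × 627,302,116 ≈ 55,053.9 × g
Target RCF = 55,053.9 + 40,000 = 95,053.9 × g
N² = 95,053.9 / (8.7763 × 10⁻⁵) = 1,083,074,872
N ≈ √1,083,074,872 ≈ 32,910.1

N₂ ≈ 32910 RPM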